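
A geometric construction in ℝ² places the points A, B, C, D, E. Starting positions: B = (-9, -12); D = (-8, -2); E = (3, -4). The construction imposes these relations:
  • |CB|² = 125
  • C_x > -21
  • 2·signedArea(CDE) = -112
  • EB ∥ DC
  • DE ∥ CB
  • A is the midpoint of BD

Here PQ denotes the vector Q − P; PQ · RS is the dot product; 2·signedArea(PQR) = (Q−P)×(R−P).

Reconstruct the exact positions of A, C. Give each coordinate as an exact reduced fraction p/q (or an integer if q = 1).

A = (-17/2, -7)
C = (-20, -10)

1. A_x = -17/2  [A is the midpoint of BD]
2. A_y = -7  [A is the midpoint of BD]
   → A = (-17/2, -7)
3. C_x = -20  [DE ∥ CB ∩ EB ∥ DC]
4. C_y = -10  [DE ∥ CB ∩ EB ∥ DC]
   → C = (-20, -10)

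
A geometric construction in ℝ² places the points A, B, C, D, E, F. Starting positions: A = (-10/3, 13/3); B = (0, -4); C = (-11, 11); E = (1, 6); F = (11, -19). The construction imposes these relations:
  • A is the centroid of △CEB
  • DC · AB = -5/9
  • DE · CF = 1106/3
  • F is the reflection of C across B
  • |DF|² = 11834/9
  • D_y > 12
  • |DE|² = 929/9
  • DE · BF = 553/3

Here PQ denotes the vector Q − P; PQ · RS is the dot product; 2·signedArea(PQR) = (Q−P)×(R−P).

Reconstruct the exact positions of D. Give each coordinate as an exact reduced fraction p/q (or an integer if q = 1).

1. D_x = -20/3  [DE · BF = 553/3 ∩ DC · AB = -5/9]
2. D_y = 38/3  [DE · BF = 553/3 ∩ DC · AB = -5/9]
   → D = (-20/3, 38/3)

D = (-20/3, 38/3)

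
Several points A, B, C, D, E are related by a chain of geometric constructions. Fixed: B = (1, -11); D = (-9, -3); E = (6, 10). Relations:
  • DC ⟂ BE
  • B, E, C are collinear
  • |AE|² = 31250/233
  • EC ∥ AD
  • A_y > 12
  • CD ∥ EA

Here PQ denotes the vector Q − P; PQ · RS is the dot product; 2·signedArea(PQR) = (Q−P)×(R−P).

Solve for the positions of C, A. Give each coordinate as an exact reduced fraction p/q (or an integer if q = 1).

A = (-1227/233, 2955/233)
C = (528/233, -1324/233)

1. C_x = 528/233  [B, E, C are collinear ∩ DC ⟂ BE]
2. C_y = -1324/233  [B, E, C are collinear ∩ DC ⟂ BE]
   → C = (528/233, -1324/233)
3. A_x = -1227/233  [EC ∥ AD ∩ CD ∥ EA]
4. A_y = 2955/233  [EC ∥ AD ∩ CD ∥ EA]
   → A = (-1227/233, 2955/233)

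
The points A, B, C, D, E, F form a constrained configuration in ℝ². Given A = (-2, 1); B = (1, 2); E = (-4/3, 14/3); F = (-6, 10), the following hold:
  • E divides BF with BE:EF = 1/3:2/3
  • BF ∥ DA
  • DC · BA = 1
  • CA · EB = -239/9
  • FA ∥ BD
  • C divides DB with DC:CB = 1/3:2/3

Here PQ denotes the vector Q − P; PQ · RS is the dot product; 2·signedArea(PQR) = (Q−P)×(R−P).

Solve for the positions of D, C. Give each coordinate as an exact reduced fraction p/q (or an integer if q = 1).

C = (11/3, -4)
D = (5, -7)

1. D_x = 5  [BF ∥ DA ∩ FA ∥ BD]
2. D_y = -7  [BF ∥ DA ∩ FA ∥ BD]
   → D = (5, -7)
3. C_x = 11/3  [C divides DB with DC:CB = 1/3:2/3]
4. C_y = -4  [C divides DB with DC:CB = 1/3:2/3]
   → C = (11/3, -4)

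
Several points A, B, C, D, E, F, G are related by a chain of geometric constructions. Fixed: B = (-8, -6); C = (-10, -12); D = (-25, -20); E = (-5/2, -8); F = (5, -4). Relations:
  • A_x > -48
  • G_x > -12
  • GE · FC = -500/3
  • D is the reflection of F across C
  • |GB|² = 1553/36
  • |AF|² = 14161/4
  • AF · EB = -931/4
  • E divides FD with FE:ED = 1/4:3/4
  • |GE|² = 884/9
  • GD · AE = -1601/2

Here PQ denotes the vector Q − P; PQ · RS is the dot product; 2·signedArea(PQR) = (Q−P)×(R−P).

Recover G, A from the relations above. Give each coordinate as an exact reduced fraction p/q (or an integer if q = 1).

A = (-95/2, -32)
G = (-71/6, -34/3)

1. G_x = -71/6  [line 15·x + 8·y + 1609/6 = 0 ∩ |GB|² = 1553/36]
2. G_y = -34/3  [line 15·x + 8·y + 1609/6 = 0 ∩ |GB|² = 1553/36]
   → G = (-71/6, -34/3)
3. A_x = -95/2  [AF · EB = -931/4 ∩ GD · AE = -1601/2]
4. A_y = -32  [AF · EB = -931/4 ∩ GD · AE = -1601/2]
   → A = (-95/2, -32)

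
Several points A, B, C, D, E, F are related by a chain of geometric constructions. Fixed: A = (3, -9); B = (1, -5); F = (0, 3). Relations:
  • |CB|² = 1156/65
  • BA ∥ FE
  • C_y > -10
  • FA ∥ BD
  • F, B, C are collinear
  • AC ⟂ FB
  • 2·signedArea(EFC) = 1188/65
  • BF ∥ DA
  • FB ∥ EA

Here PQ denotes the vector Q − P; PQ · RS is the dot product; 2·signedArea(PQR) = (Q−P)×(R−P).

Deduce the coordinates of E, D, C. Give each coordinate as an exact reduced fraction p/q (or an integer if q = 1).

C = (99/65, -597/65)
D = (4, -17)
E = (2, -1)

1. E_x = 2  [FB ∥ EA ∩ BA ∥ FE]
2. E_y = -1  [FB ∥ EA ∩ BA ∥ FE]
   → E = (2, -1)
3. D_x = 4  [BF ∥ DA ∩ FA ∥ BD]
4. D_y = -17  [BF ∥ DA ∩ FA ∥ BD]
   → D = (4, -17)
5. C_x = 99/65  [F, B, C are collinear ∩ AC ⟂ FB]
6. C_y = -597/65  [F, B, C are collinear ∩ AC ⟂ FB]
   → C = (99/65, -597/65)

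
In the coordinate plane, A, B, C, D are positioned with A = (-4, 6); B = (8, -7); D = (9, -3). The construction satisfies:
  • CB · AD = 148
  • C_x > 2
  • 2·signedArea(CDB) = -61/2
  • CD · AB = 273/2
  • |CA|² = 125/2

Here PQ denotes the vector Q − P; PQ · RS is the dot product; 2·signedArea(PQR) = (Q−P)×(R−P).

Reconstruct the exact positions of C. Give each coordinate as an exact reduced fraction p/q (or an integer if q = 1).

1. C_x = 5/2  [2·signedArea(CDB) = -61/2 ∩ CB · AD = 148]
2. C_y = 3/2  [2·signedArea(CDB) = -61/2 ∩ CB · AD = 148]
   → C = (5/2, 3/2)

C = (5/2, 3/2)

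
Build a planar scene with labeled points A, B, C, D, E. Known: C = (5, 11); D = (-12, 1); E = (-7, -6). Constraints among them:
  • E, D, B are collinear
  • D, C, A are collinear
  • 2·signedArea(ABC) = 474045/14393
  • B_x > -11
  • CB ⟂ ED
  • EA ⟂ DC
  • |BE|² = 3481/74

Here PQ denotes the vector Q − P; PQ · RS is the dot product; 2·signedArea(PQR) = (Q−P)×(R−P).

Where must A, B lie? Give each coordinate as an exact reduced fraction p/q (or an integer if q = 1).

A = (-4413/389, 539/389)
B = (-813/74, -31/74)

1. A_x = -4413/389  [D, C, A are collinear ∩ EA ⟂ DC]
2. A_y = 539/389  [D, C, A are collinear ∩ EA ⟂ DC]
   → A = (-4413/389, 539/389)
3. B_x = -813/74  [E, D, B are collinear ∩ CB ⟂ ED]
4. B_y = -31/74  [E, D, B are collinear ∩ CB ⟂ ED]
   → B = (-813/74, -31/74)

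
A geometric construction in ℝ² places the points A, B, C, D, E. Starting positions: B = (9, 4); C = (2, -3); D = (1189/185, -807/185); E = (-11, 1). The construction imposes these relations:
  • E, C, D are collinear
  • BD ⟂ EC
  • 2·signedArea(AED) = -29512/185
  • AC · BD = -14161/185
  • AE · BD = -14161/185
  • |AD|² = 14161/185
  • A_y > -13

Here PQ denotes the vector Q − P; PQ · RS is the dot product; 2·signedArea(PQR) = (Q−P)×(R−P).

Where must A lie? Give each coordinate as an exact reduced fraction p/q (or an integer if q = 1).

1. A_x = 713/185  [line 992/185·x + 3224/185·y + 7440/37 = 0 ∩ |AD|² = 14161/185]
2. A_y = -2354/185  [line 992/185·x + 3224/185·y + 7440/37 = 0 ∩ |AD|² = 14161/185]
   → A = (713/185, -2354/185)

A = (713/185, -2354/185)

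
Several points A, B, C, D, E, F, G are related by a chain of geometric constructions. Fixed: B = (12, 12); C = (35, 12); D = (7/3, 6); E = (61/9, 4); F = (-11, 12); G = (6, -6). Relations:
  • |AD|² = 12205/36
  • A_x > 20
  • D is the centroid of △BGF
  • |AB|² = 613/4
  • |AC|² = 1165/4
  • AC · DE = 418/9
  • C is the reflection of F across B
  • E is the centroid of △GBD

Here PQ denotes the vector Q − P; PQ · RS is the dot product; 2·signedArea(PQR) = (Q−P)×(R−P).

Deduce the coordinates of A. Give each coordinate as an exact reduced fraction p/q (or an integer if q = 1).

1. A_x = 41/2  [line -40/9·x + 2·y + 766/9 = 0 ∩ |AD|² = 12205/36]
2. A_y = 3  [line -40/9·x + 2·y + 766/9 = 0 ∩ |AD|² = 12205/36]
   → A = (41/2, 3)

A = (41/2, 3)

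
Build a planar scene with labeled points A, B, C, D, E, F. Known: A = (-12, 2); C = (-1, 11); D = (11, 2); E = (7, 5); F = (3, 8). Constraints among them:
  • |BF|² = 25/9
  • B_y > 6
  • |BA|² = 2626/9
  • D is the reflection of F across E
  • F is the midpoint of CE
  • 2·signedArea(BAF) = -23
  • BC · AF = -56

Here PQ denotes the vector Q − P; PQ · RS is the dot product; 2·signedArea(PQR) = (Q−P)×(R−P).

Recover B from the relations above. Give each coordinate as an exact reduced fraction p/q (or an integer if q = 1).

1. B_x = 13/3  [2·signedArea(BAF) = -23 ∩ BC · AF = -56]
2. B_y = 7  [2·signedArea(BAF) = -23 ∩ BC · AF = -56]
   → B = (13/3, 7)

B = (13/3, 7)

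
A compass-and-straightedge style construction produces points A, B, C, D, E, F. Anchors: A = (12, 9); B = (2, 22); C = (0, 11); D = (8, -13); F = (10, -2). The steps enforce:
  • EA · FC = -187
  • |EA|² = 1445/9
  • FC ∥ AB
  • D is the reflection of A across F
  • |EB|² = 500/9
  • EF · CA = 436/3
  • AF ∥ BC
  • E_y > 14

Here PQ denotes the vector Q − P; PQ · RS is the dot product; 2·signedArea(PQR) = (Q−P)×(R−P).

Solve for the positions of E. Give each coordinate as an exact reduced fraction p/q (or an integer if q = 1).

E = (2/3, 44/3)

1. E_x = 2/3  [EF · CA = 436/3 ∩ EA · FC = -187]
2. E_y = 44/3  [EF · CA = 436/3 ∩ EA · FC = -187]
   → E = (2/3, 44/3)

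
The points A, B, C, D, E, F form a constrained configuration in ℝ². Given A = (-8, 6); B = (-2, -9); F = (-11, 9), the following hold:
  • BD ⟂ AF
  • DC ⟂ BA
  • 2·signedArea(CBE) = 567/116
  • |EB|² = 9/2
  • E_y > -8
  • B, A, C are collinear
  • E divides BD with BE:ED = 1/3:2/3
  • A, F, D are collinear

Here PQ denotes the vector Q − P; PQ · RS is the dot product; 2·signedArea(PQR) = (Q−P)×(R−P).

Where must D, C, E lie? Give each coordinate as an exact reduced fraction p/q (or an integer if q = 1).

C = (-85/29, -387/58)
D = (5/2, -9/2)
E = (-1/2, -15/2)

1. D_x = 5/2  [A, F, D are collinear ∩ BD ⟂ AF]
2. D_y = -9/2  [A, F, D are collinear ∩ BD ⟂ AF]
   → D = (5/2, -9/2)
3. C_x = -85/29  [B, A, C are collinear ∩ DC ⟂ BA]
4. C_y = -387/58  [B, A, C are collinear ∩ DC ⟂ BA]
   → C = (-85/29, -387/58)
5. E_x = -1/2  [E divides BD with BE:ED = 1/3:2/3]
6. E_y = -15/2  [E divides BD with BE:ED = 1/3:2/3]
   → E = (-1/2, -15/2)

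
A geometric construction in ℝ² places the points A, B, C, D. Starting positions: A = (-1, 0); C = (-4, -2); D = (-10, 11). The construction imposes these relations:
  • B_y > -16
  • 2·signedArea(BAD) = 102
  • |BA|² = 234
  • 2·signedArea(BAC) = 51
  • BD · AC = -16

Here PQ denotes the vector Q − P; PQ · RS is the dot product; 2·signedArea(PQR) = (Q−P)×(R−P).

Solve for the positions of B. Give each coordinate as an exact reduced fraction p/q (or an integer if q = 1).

1. B_x = 2  [2·signedArea(BAC) = 51 ∩ 2·signedArea(BAD) = 102]
2. B_y = -15  [2·signedArea(BAC) = 51 ∩ 2·signedArea(BAD) = 102]
   → B = (2, -15)

B = (2, -15)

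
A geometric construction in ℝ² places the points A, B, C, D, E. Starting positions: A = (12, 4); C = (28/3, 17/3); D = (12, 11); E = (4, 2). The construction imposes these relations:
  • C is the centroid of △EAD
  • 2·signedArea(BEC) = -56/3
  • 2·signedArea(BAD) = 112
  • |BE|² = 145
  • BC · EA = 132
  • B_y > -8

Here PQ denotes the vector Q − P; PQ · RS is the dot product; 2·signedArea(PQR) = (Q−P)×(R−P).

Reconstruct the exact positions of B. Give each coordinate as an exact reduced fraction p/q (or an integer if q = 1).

1. B_x = -4  [2·signedArea(BEC) = -56/3 ∩ 2·signedArea(BAD) = 112]
2. B_y = -7  [2·signedArea(BEC) = -56/3 ∩ 2·signedArea(BAD) = 112]
   → B = (-4, -7)

B = (-4, -7)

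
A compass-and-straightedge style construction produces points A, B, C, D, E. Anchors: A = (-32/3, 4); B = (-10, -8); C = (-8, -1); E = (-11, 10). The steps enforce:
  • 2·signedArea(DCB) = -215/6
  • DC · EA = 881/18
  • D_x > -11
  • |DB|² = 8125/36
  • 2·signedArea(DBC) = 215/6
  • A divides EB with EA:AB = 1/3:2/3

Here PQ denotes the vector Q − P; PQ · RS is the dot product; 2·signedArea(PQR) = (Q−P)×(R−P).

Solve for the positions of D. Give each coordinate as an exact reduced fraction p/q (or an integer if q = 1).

1. D_x = -65/6  [2·signedArea(DCB) = -215/6 ∩ DC · EA = 881/18]
2. D_y = 7  [2·signedArea(DCB) = -215/6 ∩ DC · EA = 881/18]
   → D = (-65/6, 7)

D = (-65/6, 7)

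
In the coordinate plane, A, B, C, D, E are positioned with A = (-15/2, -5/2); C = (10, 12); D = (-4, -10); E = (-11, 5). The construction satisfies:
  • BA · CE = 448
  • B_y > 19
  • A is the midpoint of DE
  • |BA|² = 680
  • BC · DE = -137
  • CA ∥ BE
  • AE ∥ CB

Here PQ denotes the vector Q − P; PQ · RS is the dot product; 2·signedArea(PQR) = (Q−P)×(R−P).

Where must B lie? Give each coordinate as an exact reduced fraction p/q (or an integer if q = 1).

B = (13/2, 39/2)

1. B_x = 13/2  [CA ∥ BE ∩ AE ∥ CB]
2. B_y = 39/2  [CA ∥ BE ∩ AE ∥ CB]
   → B = (13/2, 39/2)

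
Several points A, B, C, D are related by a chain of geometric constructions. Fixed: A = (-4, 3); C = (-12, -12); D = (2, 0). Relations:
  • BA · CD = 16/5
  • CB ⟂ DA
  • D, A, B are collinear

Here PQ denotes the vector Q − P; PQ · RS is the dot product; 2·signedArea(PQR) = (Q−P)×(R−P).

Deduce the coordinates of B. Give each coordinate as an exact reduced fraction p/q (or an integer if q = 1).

B = (-22/5, 16/5)

1. B_x = -22/5  [D, A, B are collinear ∩ CB ⟂ DA]
2. B_y = 16/5  [D, A, B are collinear ∩ CB ⟂ DA]
   → B = (-22/5, 16/5)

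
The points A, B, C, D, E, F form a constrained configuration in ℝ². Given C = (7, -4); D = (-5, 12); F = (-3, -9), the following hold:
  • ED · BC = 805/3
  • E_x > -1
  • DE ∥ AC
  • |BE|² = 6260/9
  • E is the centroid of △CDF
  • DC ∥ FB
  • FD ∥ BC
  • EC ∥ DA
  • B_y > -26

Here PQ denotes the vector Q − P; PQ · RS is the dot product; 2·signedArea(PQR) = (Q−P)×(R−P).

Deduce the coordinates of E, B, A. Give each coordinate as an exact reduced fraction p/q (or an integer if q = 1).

A = (7/3, 25/3)
B = (9, -25)
E = (-1/3, -1/3)

1. E_x = -1/3  [E is the centroid of △CDF]
2. E_y = -1/3  [E is the centroid of △CDF]
   → E = (-1/3, -1/3)
3. B_x = 9  [FD ∥ BC ∩ DC ∥ FB]
4. B_y = -25  [FD ∥ BC ∩ DC ∥ FB]
   → B = (9, -25)
5. A_x = 7/3  [DE ∥ AC ∩ EC ∥ DA]
6. A_y = 25/3  [DE ∥ AC ∩ EC ∥ DA]
   → A = (7/3, 25/3)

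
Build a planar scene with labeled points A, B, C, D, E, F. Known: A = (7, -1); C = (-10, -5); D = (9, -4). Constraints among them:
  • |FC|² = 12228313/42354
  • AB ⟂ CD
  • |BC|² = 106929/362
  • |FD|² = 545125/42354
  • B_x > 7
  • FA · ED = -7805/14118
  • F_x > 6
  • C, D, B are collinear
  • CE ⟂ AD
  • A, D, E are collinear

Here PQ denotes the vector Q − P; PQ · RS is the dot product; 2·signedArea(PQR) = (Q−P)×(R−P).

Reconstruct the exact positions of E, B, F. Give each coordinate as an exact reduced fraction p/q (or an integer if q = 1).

1. E_x = 47/13  [A, D, E are collinear ∩ CE ⟂ AD]
2. E_y = 53/13  [A, D, E are collinear ∩ CE ⟂ AD]
   → E = (47/13, 53/13)
3. B_x = 2593/362  [C, D, B are collinear ∩ AB ⟂ CD]
4. B_y = -1483/362  [C, D, B are collinear ∩ AB ⟂ CD]
   → B = (2593/362, -1483/362)
5. F_x = 93077/14118  [line -70/13·x + 105/13·y + 653975/14118 = 0 ∩ |FC|² = 12228313/42354]
6. F_y = -18917/14118  [line -70/13·x + 105/13·y + 653975/14118 = 0 ∩ |FC|² = 12228313/42354]
   → F = (93077/14118, -18917/14118)

B = (2593/362, -1483/362)
E = (47/13, 53/13)
F = (93077/14118, -18917/14118)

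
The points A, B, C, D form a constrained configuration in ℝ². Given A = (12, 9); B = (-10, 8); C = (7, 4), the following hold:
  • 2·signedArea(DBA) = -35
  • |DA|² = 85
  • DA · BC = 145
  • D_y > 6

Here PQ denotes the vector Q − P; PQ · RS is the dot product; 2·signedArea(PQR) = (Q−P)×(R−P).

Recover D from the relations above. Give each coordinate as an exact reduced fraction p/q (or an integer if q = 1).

D = (3, 7)

1. D_x = 3  [DA · BC = 145 ∩ 2·signedArea(DBA) = -35]
2. D_y = 7  [DA · BC = 145 ∩ 2·signedArea(DBA) = -35]
   → D = (3, 7)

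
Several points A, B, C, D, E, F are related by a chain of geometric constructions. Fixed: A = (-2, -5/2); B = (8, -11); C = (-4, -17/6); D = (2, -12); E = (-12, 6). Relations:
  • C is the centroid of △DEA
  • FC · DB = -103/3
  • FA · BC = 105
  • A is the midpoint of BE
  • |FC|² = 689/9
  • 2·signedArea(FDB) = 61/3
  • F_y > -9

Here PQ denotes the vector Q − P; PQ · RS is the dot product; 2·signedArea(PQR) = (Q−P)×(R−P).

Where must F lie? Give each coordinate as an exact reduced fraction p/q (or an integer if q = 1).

F = (8/3, -17/2)

1. F_x = 8/3  [FC · DB = -103/3 ∩ 2·signedArea(FDB) = 61/3]
2. F_y = -17/2  [FC · DB = -103/3 ∩ 2·signedArea(FDB) = 61/3]
   → F = (8/3, -17/2)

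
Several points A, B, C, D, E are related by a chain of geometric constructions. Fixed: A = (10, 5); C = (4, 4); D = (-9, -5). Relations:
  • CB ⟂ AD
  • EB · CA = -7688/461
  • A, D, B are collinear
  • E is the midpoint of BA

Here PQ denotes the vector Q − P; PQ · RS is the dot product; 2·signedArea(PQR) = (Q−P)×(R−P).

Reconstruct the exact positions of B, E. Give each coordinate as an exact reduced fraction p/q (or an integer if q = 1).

B = (2254/461, 1065/461)
E = (3432/461, 1685/461)

1. B_x = 2254/461  [A, D, B are collinear ∩ CB ⟂ AD]
2. B_y = 1065/461  [A, D, B are collinear ∩ CB ⟂ AD]
   → B = (2254/461, 1065/461)
3. E_x = 3432/461  [E is the midpoint of BA]
4. E_y = 1685/461  [E is the midpoint of BA]
   → E = (3432/461, 1685/461)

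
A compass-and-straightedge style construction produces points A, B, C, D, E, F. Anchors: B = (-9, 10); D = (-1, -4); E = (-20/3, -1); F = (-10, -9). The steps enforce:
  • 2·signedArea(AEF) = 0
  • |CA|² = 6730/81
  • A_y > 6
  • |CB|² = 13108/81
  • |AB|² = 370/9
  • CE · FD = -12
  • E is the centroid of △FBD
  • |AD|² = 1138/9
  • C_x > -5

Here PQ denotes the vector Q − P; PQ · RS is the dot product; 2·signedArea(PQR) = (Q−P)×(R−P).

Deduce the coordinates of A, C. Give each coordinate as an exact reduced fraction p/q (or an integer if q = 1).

A = (-10/3, 7)
C = (-43/9, -2)

1. A_x = -10/3  [line 8·x + -10/3·y + 50 = 0 ∩ |AD|² = 1138/9]
2. A_y = 7  [line 8·x + -10/3·y + 50 = 0 ∩ |AD|² = 1138/9]
   → A = (-10/3, 7)
3. C_x = -43/9  [line -9·x + -5·y + -53 = 0 ∩ |CA|² = 6730/81]
4. C_y = -2  [line -9·x + -5·y + -53 = 0 ∩ |CA|² = 6730/81]
   → C = (-43/9, -2)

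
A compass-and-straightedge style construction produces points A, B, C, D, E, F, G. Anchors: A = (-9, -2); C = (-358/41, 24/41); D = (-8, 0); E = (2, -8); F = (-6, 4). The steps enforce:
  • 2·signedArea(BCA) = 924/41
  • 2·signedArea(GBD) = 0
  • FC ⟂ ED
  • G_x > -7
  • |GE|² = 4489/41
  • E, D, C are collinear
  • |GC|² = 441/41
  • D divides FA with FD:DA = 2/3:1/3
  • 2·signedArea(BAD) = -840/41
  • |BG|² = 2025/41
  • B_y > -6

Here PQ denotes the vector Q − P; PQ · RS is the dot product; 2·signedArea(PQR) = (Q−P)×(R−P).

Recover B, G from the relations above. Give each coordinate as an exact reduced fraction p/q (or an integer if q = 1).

1. B_x = -28/41  [2·signedArea(BAD) = -840/41 ∩ 2·signedArea(BCA) = 924/41]
2. B_y = -240/41  [2·signedArea(BAD) = -840/41 ∩ 2·signedArea(BCA) = 924/41]
   → B = (-28/41, -240/41)
3. G_x = -253/41  [line -240/41·x + -300/41·y + -1920/41 = 0 ∩ |GC|² = 441/41]
4. G_y = -60/41  [line -240/41·x + -300/41·y + -1920/41 = 0 ∩ |GC|² = 441/41]
   → G = (-253/41, -60/41)

B = (-28/41, -240/41)
G = (-253/41, -60/41)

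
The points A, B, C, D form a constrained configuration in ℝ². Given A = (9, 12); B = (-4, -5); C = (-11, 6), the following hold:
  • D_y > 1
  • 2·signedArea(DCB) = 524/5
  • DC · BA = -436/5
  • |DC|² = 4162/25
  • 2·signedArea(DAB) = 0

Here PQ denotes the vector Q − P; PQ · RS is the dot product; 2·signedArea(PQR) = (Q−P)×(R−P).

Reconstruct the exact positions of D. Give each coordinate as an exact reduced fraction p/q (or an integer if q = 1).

D = (6/5, 9/5)

1. D_x = 6/5  [2·signedArea(DAB) = 0 ∩ 2·signedArea(DCB) = 524/5]
2. D_y = 9/5  [2·signedArea(DAB) = 0 ∩ 2·signedArea(DCB) = 524/5]
   → D = (6/5, 9/5)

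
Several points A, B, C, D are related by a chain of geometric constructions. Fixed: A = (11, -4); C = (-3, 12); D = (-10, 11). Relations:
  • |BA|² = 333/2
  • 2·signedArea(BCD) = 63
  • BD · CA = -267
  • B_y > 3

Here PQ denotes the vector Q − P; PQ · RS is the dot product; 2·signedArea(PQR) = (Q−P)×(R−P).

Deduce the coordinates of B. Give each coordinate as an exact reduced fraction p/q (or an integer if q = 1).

1. B_x = 1/2  [2·signedArea(BCD) = 63 ∩ BD · CA = -267]
2. B_y = 7/2  [2·signedArea(BCD) = 63 ∩ BD · CA = -267]
   → B = (1/2, 7/2)

B = (1/2, 7/2)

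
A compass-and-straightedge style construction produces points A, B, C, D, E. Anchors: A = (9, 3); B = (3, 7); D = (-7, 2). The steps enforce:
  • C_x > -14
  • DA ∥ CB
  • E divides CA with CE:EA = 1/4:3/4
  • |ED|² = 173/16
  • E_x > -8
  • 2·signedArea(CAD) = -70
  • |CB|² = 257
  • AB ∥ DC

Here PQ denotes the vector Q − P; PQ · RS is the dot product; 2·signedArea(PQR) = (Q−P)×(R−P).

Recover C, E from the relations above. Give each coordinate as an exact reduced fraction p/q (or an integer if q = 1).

C = (-13, 6)
E = (-15/2, 21/4)

1. C_x = -13  [DA ∥ CB ∩ AB ∥ DC]
2. C_y = 6  [DA ∥ CB ∩ AB ∥ DC]
   → C = (-13, 6)
3. E_x = -15/2  [E divides CA with CE:EA = 1/4:3/4]
4. E_y = 21/4  [E divides CA with CE:EA = 1/4:3/4]
   → E = (-15/2, 21/4)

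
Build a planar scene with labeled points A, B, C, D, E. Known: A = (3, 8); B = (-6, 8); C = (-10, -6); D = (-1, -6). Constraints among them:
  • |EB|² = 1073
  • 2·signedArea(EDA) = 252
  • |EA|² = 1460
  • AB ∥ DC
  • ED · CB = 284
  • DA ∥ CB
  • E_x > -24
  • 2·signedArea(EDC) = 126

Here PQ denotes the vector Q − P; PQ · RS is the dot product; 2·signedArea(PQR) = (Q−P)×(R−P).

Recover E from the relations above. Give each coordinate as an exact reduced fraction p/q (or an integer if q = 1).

E = (-23, -20)

1. E_x = -23  [2·signedArea(EDA) = 252 ∩ ED · CB = 284]
2. E_y = -20  [2·signedArea(EDA) = 252 ∩ ED · CB = 284]
   → E = (-23, -20)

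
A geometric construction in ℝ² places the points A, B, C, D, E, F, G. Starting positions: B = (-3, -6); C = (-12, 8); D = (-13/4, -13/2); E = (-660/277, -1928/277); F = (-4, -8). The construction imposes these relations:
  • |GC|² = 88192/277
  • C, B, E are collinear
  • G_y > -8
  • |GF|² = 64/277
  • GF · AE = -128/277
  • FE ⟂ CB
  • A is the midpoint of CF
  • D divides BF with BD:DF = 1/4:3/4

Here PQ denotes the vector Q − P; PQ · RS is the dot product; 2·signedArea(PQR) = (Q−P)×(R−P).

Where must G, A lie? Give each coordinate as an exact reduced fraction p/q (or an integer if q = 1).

1. A_x = -8  [A is the midpoint of CF]
2. A_y = 0  [A is the midpoint of CF]
   → A = (-8, 0)
3. G_x = -996/277  [line -1556/277·x + 1928/277·y + 9328/277 = 0 ∩ |GF|² = 64/277]
4. G_y = -2144/277  [line -1556/277·x + 1928/277·y + 9328/277 = 0 ∩ |GF|² = 64/277]
   → G = (-996/277, -2144/277)

A = (-8, 0)
G = (-996/277, -2144/277)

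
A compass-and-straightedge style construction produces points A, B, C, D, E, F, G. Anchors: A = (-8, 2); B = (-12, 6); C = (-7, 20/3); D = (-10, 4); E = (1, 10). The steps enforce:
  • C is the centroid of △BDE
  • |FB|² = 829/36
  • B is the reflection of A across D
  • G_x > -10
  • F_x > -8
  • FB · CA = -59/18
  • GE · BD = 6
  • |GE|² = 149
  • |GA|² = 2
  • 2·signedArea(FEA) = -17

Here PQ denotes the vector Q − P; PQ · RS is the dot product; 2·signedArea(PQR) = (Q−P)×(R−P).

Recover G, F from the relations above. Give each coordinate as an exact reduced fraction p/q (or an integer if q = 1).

1. G_x = -9  [line -2·x + 2·y + -24 = 0 ∩ |GA|² = 2]
2. G_y = 3  [line -2·x + 2·y + -24 = 0 ∩ |GA|² = 2]
   → G = (-9, 3)
3. F_x = -15/2  [FB · CA = -59/18 ∩ 2·signedArea(FEA) = -17]
4. F_y = 13/3  [FB · CA = -59/18 ∩ 2·signedArea(FEA) = -17]
   → F = (-15/2, 13/3)

F = (-15/2, 13/3)
G = (-9, 3)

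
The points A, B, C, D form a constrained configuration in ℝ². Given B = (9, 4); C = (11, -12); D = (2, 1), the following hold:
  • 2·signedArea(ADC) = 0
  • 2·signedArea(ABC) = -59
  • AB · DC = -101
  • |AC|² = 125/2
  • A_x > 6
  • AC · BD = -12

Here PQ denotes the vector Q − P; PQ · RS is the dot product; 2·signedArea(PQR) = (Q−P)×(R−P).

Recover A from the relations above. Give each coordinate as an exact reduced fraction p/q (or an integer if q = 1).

A = (13/2, -11/2)

1. A_x = 13/2  [2·signedArea(ADC) = 0 ∩ 2·signedArea(ABC) = -59]
2. A_y = -11/2  [2·signedArea(ADC) = 0 ∩ 2·signedArea(ABC) = -59]
   → A = (13/2, -11/2)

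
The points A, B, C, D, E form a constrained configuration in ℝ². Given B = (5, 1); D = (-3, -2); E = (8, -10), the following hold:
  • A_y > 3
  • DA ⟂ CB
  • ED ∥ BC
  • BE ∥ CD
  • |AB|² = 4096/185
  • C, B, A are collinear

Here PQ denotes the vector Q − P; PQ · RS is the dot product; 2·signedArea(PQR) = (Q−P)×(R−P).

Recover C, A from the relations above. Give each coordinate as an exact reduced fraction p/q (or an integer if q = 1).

1. C_x = -6  [BE ∥ CD ∩ ED ∥ BC]
2. C_y = 9  [BE ∥ CD ∩ ED ∥ BC]
   → C = (-6, 9)
3. A_x = 221/185  [C, B, A are collinear ∩ DA ⟂ CB]
4. A_y = 697/185  [C, B, A are collinear ∩ DA ⟂ CB]
   → A = (221/185, 697/185)

A = (221/185, 697/185)
C = (-6, 9)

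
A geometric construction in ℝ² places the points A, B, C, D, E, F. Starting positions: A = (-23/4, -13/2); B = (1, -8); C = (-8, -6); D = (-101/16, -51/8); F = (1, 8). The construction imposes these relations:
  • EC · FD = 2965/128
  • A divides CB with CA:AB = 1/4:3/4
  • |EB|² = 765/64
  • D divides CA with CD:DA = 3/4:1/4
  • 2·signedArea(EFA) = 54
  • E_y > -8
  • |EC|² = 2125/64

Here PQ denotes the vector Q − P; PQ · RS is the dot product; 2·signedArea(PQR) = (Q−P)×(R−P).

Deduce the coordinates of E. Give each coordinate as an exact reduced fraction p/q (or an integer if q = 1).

E = (-19/8, -29/4)

1. E_x = -19/8  [2·signedArea(EFA) = 54 ∩ EC · FD = 2965/128]
2. E_y = -29/4  [2·signedArea(EFA) = 54 ∩ EC · FD = 2965/128]
   → E = (-19/8, -29/4)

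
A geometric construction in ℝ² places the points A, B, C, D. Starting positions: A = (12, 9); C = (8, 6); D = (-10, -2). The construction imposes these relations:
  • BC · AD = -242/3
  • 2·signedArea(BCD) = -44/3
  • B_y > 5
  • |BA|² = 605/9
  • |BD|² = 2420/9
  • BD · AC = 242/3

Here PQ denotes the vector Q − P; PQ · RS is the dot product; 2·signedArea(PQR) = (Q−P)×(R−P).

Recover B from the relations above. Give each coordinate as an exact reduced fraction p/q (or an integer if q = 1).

B = (14/3, 16/3)

1. B_x = 14/3  [2·signedArea(BCD) = -44/3 ∩ BD · AC = 242/3]
2. B_y = 16/3  [2·signedArea(BCD) = -44/3 ∩ BD · AC = 242/3]
   → B = (14/3, 16/3)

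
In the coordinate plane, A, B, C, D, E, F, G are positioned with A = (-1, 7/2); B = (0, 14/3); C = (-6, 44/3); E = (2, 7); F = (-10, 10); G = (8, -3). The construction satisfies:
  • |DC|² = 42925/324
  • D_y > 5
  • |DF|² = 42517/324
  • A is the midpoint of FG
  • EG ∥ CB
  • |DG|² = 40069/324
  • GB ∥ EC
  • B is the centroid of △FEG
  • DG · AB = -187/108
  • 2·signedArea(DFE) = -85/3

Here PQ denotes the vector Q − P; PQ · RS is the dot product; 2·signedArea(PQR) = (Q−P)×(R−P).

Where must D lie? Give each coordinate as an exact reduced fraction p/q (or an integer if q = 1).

1. D_x = 1/3  [DG · AB = -187/108 ∩ 2·signedArea(DFE) = -85/3]
2. D_y = 91/18  [DG · AB = -187/108 ∩ 2·signedArea(DFE) = -85/3]
   → D = (1/3, 91/18)

D = (1/3, 91/18)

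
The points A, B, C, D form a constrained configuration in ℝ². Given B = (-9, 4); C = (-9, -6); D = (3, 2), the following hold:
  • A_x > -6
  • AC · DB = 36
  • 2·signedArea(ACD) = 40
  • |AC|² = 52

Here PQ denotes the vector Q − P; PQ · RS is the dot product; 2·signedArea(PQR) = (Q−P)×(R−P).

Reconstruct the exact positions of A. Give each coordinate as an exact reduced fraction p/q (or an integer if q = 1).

1. A_x = -5  [AC · DB = 36 ∩ 2·signedArea(ACD) = 40]
2. A_y = 0  [AC · DB = 36 ∩ 2·signedArea(ACD) = 40]
   → A = (-5, 0)

A = (-5, 0)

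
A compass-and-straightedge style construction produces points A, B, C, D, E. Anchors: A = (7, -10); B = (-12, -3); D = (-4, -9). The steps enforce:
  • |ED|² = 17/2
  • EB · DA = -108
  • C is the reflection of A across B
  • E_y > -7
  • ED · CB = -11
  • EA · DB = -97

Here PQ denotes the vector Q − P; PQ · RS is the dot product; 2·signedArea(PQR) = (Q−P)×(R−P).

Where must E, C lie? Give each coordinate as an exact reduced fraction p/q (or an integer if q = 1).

C = (-31, 4)
E = (-5/2, -13/2)

1. E_x = -5/2  [EB · DA = -108 ∩ EA · DB = -97]
2. E_y = -13/2  [EB · DA = -108 ∩ EA · DB = -97]
   → E = (-5/2, -13/2)
3. C_x = -31  [C is the reflection of A across B]
4. C_y = 4  [C is the reflection of A across B]
   → C = (-31, 4)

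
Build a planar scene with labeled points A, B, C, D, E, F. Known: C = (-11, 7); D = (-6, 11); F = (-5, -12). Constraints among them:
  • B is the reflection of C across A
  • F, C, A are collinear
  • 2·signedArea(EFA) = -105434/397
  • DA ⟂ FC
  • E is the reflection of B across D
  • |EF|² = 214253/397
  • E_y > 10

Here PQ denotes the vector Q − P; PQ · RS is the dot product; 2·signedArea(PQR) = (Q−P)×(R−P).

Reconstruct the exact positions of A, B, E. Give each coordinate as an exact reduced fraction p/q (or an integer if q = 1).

1. A_x = -4643/397  [F, C, A are collinear ∩ DA ⟂ FC]
2. A_y = 3653/397  [F, C, A are collinear ∩ DA ⟂ FC]
   → A = (-4643/397, 3653/397)
3. B_x = -4919/397  [B is the reflection of C across A]
4. B_y = 4527/397  [B is the reflection of C across A]
   → B = (-4919/397, 4527/397)
5. E_x = 155/397  [E is the reflection of B across D]
6. E_y = 4207/397  [E is the reflection of B across D]
   → E = (155/397, 4207/397)

A = (-4643/397, 3653/397)
B = (-4919/397, 4527/397)
E = (155/397, 4207/397)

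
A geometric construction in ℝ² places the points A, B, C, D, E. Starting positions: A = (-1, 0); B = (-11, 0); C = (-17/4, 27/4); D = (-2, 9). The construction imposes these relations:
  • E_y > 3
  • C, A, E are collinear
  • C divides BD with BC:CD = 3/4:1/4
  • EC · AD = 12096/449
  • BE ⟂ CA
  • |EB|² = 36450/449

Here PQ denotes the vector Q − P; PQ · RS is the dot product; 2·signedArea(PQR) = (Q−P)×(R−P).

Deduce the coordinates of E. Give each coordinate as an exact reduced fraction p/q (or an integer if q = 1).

1. E_x = -1294/449  [C, A, E are collinear ∩ BE ⟂ CA]
2. E_y = 1755/449  [C, A, E are collinear ∩ BE ⟂ CA]
   → E = (-1294/449, 1755/449)

E = (-1294/449, 1755/449)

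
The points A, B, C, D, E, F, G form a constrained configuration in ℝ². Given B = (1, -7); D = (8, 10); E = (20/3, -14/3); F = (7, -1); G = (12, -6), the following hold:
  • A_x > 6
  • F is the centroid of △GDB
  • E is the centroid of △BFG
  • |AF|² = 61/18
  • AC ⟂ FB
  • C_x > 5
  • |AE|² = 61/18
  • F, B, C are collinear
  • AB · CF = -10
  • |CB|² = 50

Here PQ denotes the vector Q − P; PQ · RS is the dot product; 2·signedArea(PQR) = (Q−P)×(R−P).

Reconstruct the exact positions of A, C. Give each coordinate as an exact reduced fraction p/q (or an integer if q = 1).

A = (41/6, -17/6)
C = (6, -2)

1. C_x = 6  [line 6·x + -6·y + -48 = 0 ∩ |CB|² = 50]
2. C_y = -2  [line 6·x + -6·y + -48 = 0 ∩ |CB|² = 50]
   → C = (6, -2)
3. A_x = 41/6  [line -1·x + -1·y + 4 = 0 ∩ |AF|² = 61/18]
4. A_y = -17/6  [line -1·x + -1·y + 4 = 0 ∩ |AF|² = 61/18]
   → A = (41/6, -17/6)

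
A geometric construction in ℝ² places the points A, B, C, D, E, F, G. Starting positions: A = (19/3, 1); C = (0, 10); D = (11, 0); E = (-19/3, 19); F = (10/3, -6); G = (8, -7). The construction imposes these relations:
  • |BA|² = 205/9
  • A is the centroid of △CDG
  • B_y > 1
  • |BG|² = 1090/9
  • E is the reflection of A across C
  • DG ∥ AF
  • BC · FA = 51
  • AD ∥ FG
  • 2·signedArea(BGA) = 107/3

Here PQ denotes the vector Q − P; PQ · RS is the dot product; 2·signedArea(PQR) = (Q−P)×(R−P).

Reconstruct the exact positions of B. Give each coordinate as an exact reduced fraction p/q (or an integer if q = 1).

1. B_x = 5/3  [2·signedArea(BGA) = 107/3 ∩ BC · FA = 51]
2. B_y = 2  [2·signedArea(BGA) = 107/3 ∩ BC · FA = 51]
   → B = (5/3, 2)

B = (5/3, 2)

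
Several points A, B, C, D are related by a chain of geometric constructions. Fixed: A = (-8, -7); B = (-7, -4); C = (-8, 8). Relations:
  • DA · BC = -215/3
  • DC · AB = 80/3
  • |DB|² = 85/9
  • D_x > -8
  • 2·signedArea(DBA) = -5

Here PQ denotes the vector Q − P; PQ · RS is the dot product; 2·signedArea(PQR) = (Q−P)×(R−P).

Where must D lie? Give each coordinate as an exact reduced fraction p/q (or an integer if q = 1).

D = (-23/3, -1)

1. D_x = -23/3  [DC · AB = 80/3 ∩ 2·signedArea(DBA) = -5]
2. D_y = -1  [DC · AB = 80/3 ∩ 2·signedArea(DBA) = -5]
   → D = (-23/3, -1)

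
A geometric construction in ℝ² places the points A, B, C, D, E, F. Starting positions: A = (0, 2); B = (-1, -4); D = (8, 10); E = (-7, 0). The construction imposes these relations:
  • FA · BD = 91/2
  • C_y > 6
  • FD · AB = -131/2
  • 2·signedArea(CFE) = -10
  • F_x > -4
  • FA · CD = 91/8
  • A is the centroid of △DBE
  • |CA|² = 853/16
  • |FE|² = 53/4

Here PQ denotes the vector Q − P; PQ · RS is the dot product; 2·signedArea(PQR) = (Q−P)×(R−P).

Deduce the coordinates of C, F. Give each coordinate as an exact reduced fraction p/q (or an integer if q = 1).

C = (23/4, 13/2)
F = (-7/2, 1)

1. F_x = -7/2  [FD · AB = -131/2 ∩ FA · BD = 91/2]
2. F_y = 1  [FD · AB = -131/2 ∩ FA · BD = 91/2]
   → F = (-7/2, 1)
3. C_x = 23/4  [2·signedArea(CFE) = -10 ∩ FA · CD = 91/8]
4. C_y = 13/2  [2·signedArea(CFE) = -10 ∩ FA · CD = 91/8]
   → C = (23/4, 13/2)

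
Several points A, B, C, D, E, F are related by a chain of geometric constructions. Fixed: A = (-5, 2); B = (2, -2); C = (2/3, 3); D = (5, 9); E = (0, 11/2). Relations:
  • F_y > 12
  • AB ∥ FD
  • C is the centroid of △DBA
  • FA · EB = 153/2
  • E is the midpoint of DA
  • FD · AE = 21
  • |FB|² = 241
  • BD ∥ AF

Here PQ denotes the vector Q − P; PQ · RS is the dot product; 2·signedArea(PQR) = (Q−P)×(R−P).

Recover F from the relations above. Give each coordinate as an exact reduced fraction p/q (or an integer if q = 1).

1. F_x = -2  [AB ∥ FD ∩ BD ∥ AF]
2. F_y = 13  [AB ∥ FD ∩ BD ∥ AF]
   → F = (-2, 13)

F = (-2, 13)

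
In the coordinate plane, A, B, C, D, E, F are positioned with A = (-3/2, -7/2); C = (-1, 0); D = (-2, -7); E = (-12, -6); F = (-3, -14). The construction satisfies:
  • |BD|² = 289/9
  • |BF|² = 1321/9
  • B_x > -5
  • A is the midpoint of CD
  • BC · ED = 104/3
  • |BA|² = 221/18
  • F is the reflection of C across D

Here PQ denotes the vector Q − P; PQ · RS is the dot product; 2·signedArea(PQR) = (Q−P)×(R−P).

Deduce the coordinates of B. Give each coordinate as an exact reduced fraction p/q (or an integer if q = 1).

1. B_x = -14/3  [line -10·x + 1·y + -134/3 = 0 ∩ |BD|² = 289/9]
2. B_y = -2  [line -10·x + 1·y + -134/3 = 0 ∩ |BD|² = 289/9]
   → B = (-14/3, -2)

B = (-14/3, -2)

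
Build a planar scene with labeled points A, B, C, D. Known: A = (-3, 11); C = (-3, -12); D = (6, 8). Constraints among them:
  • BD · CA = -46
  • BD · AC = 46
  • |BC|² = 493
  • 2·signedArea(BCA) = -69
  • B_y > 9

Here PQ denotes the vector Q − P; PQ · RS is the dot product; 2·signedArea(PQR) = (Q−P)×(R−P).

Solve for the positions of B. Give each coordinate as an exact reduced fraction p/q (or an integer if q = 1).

1. B_x = 0  [2·signedArea(BCA) = -69 ∩ BD · CA = -46]
2. B_y = 10  [2·signedArea(BCA) = -69 ∩ BD · CA = -46]
   → B = (0, 10)

B = (0, 10)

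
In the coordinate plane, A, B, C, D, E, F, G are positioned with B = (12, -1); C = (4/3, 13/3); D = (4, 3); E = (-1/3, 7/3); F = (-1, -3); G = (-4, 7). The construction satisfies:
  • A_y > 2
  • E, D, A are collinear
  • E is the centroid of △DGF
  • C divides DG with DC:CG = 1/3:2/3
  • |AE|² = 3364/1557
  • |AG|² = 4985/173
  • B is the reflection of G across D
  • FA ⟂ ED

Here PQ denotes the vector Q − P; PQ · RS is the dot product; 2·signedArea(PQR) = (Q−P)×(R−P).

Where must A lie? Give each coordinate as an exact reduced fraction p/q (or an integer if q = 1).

A = (-309/173, 365/173)

1. A_x = -309/173  [E, D, A are collinear ∩ FA ⟂ ED]
2. A_y = 365/173  [E, D, A are collinear ∩ FA ⟂ ED]
   → A = (-309/173, 365/173)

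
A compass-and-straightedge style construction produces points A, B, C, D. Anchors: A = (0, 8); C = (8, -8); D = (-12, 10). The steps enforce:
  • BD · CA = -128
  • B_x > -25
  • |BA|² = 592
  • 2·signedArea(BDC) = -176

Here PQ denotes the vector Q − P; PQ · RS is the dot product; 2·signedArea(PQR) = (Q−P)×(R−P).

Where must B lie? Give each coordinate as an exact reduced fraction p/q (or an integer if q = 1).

B = (-24, 12)

1. B_x = -24  [BD · CA = -128 ∩ 2·signedArea(BDC) = -176]
2. B_y = 12  [BD · CA = -128 ∩ 2·signedArea(BDC) = -176]
   → B = (-24, 12)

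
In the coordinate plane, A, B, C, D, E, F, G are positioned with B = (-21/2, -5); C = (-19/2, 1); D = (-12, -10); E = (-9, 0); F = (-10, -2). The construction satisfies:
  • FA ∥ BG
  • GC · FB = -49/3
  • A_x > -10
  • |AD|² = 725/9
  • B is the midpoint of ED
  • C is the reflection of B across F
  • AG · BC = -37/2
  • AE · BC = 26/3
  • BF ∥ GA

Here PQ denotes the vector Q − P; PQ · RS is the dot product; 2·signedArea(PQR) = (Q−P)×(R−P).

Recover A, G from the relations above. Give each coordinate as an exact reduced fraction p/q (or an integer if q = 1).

A = (-29/3, -4/3)
G = (-61/6, -13/3)

1. A_x = -29/3  [line -1·x + -6·y + -53/3 = 0 ∩ |AD|² = 725/9]
2. A_y = -4/3  [line -1·x + -6·y + -53/3 = 0 ∩ |AD|² = 725/9]
   → A = (-29/3, -4/3)
3. G_x = -61/6  [BF ∥ GA ∩ FA ∥ BG]
4. G_y = -13/3  [BF ∥ GA ∩ FA ∥ BG]
   → G = (-61/6, -13/3)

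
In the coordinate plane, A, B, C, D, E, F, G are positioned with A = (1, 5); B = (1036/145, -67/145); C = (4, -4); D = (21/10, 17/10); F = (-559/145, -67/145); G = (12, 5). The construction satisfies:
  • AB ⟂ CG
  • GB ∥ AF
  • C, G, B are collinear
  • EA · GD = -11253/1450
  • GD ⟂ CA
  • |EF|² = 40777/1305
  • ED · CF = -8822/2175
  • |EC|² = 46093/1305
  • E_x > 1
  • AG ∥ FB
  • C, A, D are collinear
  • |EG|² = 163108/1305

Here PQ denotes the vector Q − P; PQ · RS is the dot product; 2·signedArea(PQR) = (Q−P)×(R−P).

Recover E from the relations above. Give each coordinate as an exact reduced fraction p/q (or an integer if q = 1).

E = (622/435, 197/145)

1. E_x = 622/435  [EA · GD = -11253/1450 ∩ ED · CF = -8822/2175]
2. E_y = 197/145  [EA · GD = -11253/1450 ∩ ED · CF = -8822/2175]
   → E = (622/435, 197/145)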